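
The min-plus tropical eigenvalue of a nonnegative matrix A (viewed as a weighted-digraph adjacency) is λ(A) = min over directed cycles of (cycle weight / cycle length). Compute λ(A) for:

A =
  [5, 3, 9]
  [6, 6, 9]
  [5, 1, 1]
λ(A) = 1

Enumerate directed cycles and compute their means (weight / length). Sample:
  cycle 0 → 0: weight = 5, length = 1, mean = 5/1 ≈ 5.000
  cycle 1 → 1: weight = 6, length = 1, mean = 6/1 ≈ 6.000
  cycle 2 → 2: weight = 1, length = 1, mean = 1/1 ≈ 1.000
  cycle 0 → 1 → 0: weight = 9, length = 2, mean = 9/2 ≈ 4.500
  cycle 0 → 2 → 0: weight = 14, length = 2, mean = 14/2 ≈ 7.000
  cycle 1 → 0 → 1: weight = 9, length = 2, mean = 9/2 ≈ 4.500
Minimum mean = 1.000, attained e.g. along the cycle 2 → 2 with weight 1 and length 1. So λ(A) = 1/1 = 1.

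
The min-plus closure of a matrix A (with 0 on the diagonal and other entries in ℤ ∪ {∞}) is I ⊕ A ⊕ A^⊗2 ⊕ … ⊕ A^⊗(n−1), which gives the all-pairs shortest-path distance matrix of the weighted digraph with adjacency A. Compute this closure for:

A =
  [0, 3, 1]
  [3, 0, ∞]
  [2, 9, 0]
Closure =
  [0, 3, 1]
  [3, 0, 4]
  [2, 5, 0]

This is the Floyd-Warshall all-pairs shortest-path computation. For each intermediate vertex k = 0, 1, …, 2, update dist[i][j] ← min(dist[i][j], dist[i][k] + dist[k][j]). The final matrix gives, for each (i, j), the minimum total weight of any directed path from i to j (possibly empty when i = j).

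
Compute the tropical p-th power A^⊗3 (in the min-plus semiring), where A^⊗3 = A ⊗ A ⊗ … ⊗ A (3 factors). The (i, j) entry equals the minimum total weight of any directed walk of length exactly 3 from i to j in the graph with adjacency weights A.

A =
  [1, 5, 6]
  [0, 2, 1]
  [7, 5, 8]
A^⊗3 =
  [3, 7, 7]
  [2, 6, 5]
  [6, 9, 8]

Each entry (A^⊗3)_ij equals the minimum over all length-3 walks i = v_0 → v_1 → … → v_3 = j of Σ_t A[v_t][v_{t+1}]. For example, for (i, j) = (0, 2) we minimise over 9 possible intermediate vertex sequences; the minimum is 7, attained along the walk 0 → 0 → 1 → 2.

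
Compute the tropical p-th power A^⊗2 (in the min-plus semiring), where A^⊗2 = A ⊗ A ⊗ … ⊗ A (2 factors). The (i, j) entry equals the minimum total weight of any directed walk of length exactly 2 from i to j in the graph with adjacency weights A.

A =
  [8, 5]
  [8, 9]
A^⊗2 =
  [13, 13]
  [16, 13]

Each entry (A^⊗2)_ij equals the minimum over all length-2 walks i = v_0 → v_1 → … → v_2 = j of Σ_t A[v_t][v_{t+1}]. For example, for (i, j) = (0, 1) we minimise over 2 possible intermediate vertex sequences; the minimum is 13, attained along the walk 0 → 0 → 1.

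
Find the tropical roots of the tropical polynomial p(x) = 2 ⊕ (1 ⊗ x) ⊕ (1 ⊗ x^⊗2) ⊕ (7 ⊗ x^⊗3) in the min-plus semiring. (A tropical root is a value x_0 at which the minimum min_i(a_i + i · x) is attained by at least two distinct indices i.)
Roots: {-6, 0, 1}

Each tropical root is a break point of the lower envelope of the lines y = a_i + i · x (there are 4 lines, with slopes 0, 1, ..., 3). Only the lines that attain the minimum somewhere contribute to roots; other lines are dominated. Here the surviving (envelope) indices are i = 3, i = 2, i = 1, i = 0.
Intersections between consecutive envelope lines give the roots: for adjacent envelope indices i < j the intersection is x = (a_i − a_j) / (j − i). Reading off the sorted break points: {-6, 0, 1}.
Verification: at each break x_0, at least two indices attain the minimum of min_i(a_i + i · x_0).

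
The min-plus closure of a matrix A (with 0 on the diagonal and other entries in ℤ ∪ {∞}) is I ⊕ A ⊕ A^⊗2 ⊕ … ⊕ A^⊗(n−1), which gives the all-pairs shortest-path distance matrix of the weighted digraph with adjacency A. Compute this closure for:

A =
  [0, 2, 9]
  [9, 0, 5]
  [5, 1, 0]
Closure =
  [0, 2, 7]
  [9, 0, 5]
  [5, 1, 0]

This is the Floyd-Warshall all-pairs shortest-path computation. For each intermediate vertex k = 0, 1, …, 2, update dist[i][j] ← min(dist[i][j], dist[i][k] + dist[k][j]). The final matrix gives, for each (i, j), the minimum total weight of any directed path from i to j (possibly empty when i = j).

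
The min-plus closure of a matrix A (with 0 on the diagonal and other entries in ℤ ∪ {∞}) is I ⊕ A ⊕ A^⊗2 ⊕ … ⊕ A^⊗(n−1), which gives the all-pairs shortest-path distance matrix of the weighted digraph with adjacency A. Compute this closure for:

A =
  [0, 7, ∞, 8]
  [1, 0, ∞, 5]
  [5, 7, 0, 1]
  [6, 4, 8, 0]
Closure =
  [0, 7, 16, 8]
  [1, 0, 13, 5]
  [5, 5, 0, 1]
  [5, 4, 8, 0]

This is the Floyd-Warshall all-pairs shortest-path computation. For each intermediate vertex k = 0, 1, …, 3, update dist[i][j] ← min(dist[i][j], dist[i][k] + dist[k][j]). The final matrix gives, for each (i, j), the minimum total weight of any directed path from i to j (possibly empty when i = j).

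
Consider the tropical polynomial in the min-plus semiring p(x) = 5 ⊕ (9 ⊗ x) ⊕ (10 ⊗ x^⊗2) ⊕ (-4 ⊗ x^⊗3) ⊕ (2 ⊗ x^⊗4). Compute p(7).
p(7) = 5

A tropical monomial a ⊗ x^⊗i evaluates to a + i · x. Evaluating each term at x = 7:
  Term 0 contributes 5 + 0 · 7 = 5
  Term 1 contributes 9 + 1 · 7 = 16
  Term 2 contributes 10 + 2 · 7 = 24
  Term 3 contributes -4 + 3 · 7 = 17
  Term 4 contributes 2 + 4 · 7 = 30
p(7) = ⊕ of these = min[5, 16, 24, 17, 30] = 5.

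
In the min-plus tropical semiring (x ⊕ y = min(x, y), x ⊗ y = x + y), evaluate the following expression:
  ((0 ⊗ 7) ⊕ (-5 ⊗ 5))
((0 ⊗ 7) ⊕ (-5 ⊗ 5)) = 0

Expand innermost to outermost. Recall ⊕ takes the minimum of its arguments and ⊗ takes their sum. Working out the expression ((0 ⊗ 7) ⊕ (-5 ⊗ 5)) gives 0.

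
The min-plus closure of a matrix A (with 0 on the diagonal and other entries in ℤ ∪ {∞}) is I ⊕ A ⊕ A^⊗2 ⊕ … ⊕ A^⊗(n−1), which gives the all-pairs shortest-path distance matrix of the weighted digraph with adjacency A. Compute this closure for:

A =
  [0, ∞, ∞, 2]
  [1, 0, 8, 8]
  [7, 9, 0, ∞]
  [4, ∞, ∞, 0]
Closure =
  [0, ∞, ∞, 2]
  [1, 0, 8, 3]
  [7, 9, 0, 9]
  [4, ∞, ∞, 0]

This is the Floyd-Warshall all-pairs shortest-path computation. For each intermediate vertex k = 0, 1, …, 3, update dist[i][j] ← min(dist[i][j], dist[i][k] + dist[k][j]). The final matrix gives, for each (i, j), the minimum total weight of any directed path from i to j (possibly empty when i = j).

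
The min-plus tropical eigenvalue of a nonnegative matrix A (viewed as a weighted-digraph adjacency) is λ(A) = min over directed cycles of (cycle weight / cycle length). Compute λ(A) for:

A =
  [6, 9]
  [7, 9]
λ(A) = 6

Enumerate directed cycles and compute their means (weight / length). Sample:
  cycle 0 → 0: weight = 6, length = 1, mean = 6/1 ≈ 6.000
  cycle 1 → 1: weight = 9, length = 1, mean = 9/1 ≈ 9.000
  cycle 0 → 1 → 0: weight = 16, length = 2, mean = 16/2 ≈ 8.000
  cycle 1 → 0 → 1: weight = 16, length = 2, mean = 16/2 ≈ 8.000
Minimum mean = 6.000, attained e.g. along the cycle 0 → 0 with weight 6 and length 1. So λ(A) = 6/1 = 6.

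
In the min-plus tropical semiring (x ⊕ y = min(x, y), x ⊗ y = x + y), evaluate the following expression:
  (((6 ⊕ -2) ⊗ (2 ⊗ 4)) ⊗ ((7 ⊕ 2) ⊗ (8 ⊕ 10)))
(((6 ⊕ -2) ⊗ (2 ⊗ 4)) ⊗ ((7 ⊕ 2) ⊗ (8 ⊕ 10))) = 14

Expand innermost to outermost. Recall ⊕ takes the minimum of its arguments and ⊗ takes their sum. Working out the expression (((6 ⊕ -2) ⊗ (2 ⊗ 4)) ⊗ ((7 ⊕ 2) ⊗ (8 ⊕ 10))) gives 14.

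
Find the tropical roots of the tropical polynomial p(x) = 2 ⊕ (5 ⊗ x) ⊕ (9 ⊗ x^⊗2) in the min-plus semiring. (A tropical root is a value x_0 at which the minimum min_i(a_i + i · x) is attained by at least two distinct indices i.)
Roots: {-4, -3}

Each tropical root is a break point of the lower envelope of the lines y = a_i + i · x (there are 3 lines, with slopes 0, 1, ..., 2). Only the lines that attain the minimum somewhere contribute to roots; other lines are dominated. Here the surviving (envelope) indices are i = 2, i = 1, i = 0.
Intersections between consecutive envelope lines give the roots: for adjacent envelope indices i < j the intersection is x = (a_i − a_j) / (j − i). Reading off the sorted break points: {-4, -3}.
Verification: at each break x_0, at least two indices attain the minimum of min_i(a_i + i · x_0).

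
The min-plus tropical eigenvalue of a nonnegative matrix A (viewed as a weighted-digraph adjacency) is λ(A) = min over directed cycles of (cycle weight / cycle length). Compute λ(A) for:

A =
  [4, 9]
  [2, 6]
λ(A) = 4

Enumerate directed cycles and compute their means (weight / length). Sample:
  cycle 0 → 0: weight = 4, length = 1, mean = 4/1 ≈ 4.000
  cycle 1 → 1: weight = 6, length = 1, mean = 6/1 ≈ 6.000
  cycle 0 → 1 → 0: weight = 11, length = 2, mean = 11/2 ≈ 5.500
  cycle 1 → 0 → 1: weight = 11, length = 2, mean = 11/2 ≈ 5.500
Minimum mean = 4.000, attained e.g. along the cycle 0 → 0 with weight 4 and length 1. So λ(A) = 4/1 = 4.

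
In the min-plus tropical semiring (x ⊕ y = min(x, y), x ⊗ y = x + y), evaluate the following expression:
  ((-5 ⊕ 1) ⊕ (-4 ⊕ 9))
((-5 ⊕ 1) ⊕ (-4 ⊕ 9)) = -5

Expand innermost to outermost. Recall ⊕ takes the minimum of its arguments and ⊗ takes their sum. Working out the expression ((-5 ⊕ 1) ⊕ (-4 ⊕ 9)) gives -5.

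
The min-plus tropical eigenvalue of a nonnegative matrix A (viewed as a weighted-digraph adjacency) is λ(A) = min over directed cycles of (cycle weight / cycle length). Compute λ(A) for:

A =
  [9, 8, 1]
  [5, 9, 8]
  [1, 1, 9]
λ(A) = 1

Enumerate directed cycles and compute their means (weight / length). Sample:
  cycle 0 → 0: weight = 9, length = 1, mean = 9/1 ≈ 9.000
  cycle 1 → 1: weight = 9, length = 1, mean = 9/1 ≈ 9.000
  cycle 2 → 2: weight = 9, length = 1, mean = 9/1 ≈ 9.000
  cycle 0 → 1 → 0: weight = 13, length = 2, mean = 13/2 ≈ 6.500
  cycle 0 → 2 → 0: weight = 2, length = 2, mean = 2/2 ≈ 1.000
  cycle 1 → 0 → 1: weight = 13, length = 2, mean = 13/2 ≈ 6.500
Minimum mean = 1.000, attained e.g. along the cycle 0 → 2 → 0 with weight 2 and length 2. So λ(A) = 2/2 = 1.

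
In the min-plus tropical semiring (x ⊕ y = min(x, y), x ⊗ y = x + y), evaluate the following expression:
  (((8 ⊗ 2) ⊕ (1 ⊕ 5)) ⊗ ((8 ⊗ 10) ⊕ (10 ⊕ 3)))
(((8 ⊗ 2) ⊕ (1 ⊕ 5)) ⊗ ((8 ⊗ 10) ⊕ (10 ⊕ 3))) = 4

Expand innermost to outermost. Recall ⊕ takes the minimum of its arguments and ⊗ takes their sum. Working out the expression (((8 ⊗ 2) ⊕ (1 ⊕ 5)) ⊗ ((8 ⊗ 10) ⊕ (10 ⊕ 3))) gives 4.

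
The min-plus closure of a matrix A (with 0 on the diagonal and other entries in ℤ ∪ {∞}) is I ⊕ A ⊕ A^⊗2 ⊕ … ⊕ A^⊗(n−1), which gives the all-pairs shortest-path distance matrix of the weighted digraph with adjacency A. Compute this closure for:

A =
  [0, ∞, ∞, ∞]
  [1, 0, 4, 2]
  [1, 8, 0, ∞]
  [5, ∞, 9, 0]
Closure =
  [0, ∞, ∞, ∞]
  [1, 0, 4, 2]
  [1, 8, 0, 10]
  [5, 17, 9, 0]

This is the Floyd-Warshall all-pairs shortest-path computation. For each intermediate vertex k = 0, 1, …, 3, update dist[i][j] ← min(dist[i][j], dist[i][k] + dist[k][j]). The final matrix gives, for each (i, j), the minimum total weight of any directed path from i to j (possibly empty when i = j).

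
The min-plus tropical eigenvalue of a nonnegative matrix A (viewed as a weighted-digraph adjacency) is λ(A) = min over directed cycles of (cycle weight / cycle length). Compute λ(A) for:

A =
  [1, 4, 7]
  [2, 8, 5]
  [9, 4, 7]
λ(A) = 1

Enumerate directed cycles and compute their means (weight / length). Sample:
  cycle 0 → 0: weight = 1, length = 1, mean = 1/1 ≈ 1.000
  cycle 1 → 1: weight = 8, length = 1, mean = 8/1 ≈ 8.000
  cycle 2 → 2: weight = 7, length = 1, mean = 7/1 ≈ 7.000
  cycle 0 → 1 → 0: weight = 6, length = 2, mean = 6/2 ≈ 3.000
  cycle 0 → 2 → 0: weight = 16, length = 2, mean = 16/2 ≈ 8.000
  cycle 1 → 0 → 1: weight = 6, length = 2, mean = 6/2 ≈ 3.000
Minimum mean = 1.000, attained e.g. along the cycle 0 → 0 with weight 1 and length 1. So λ(A) = 1/1 = 1.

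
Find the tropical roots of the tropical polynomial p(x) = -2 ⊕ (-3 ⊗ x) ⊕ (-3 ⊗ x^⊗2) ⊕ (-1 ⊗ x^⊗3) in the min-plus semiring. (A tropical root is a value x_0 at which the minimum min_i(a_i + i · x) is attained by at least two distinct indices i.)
Roots: {-2, 0, 1}

Each tropical root is a break point of the lower envelope of the lines y = a_i + i · x (there are 4 lines, with slopes 0, 1, ..., 3). Only the lines that attain the minimum somewhere contribute to roots; other lines are dominated. Here the surviving (envelope) indices are i = 3, i = 2, i = 1, i = 0.
Intersections between consecutive envelope lines give the roots: for adjacent envelope indices i < j the intersection is x = (a_i − a_j) / (j − i). Reading off the sorted break points: {-2, 0, 1}.
Verification: at each break x_0, at least two indices attain the minimum of min_i(a_i + i · x_0).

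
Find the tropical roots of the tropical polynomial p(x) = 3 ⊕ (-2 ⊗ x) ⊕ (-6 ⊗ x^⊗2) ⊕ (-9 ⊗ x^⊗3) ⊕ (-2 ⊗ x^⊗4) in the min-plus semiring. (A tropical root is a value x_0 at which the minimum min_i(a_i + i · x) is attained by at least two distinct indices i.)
Roots: {-7, 3, 4, 5}

Each tropical root is a break point of the lower envelope of the lines y = a_i + i · x (there are 5 lines, with slopes 0, 1, ..., 4). Only the lines that attain the minimum somewhere contribute to roots; other lines are dominated. Here the surviving (envelope) indices are i = 4, i = 3, i = 2, i = 1, i = 0.
Intersections between consecutive envelope lines give the roots: for adjacent envelope indices i < j the intersection is x = (a_i − a_j) / (j − i). Reading off the sorted break points: {-7, 3, 4, 5}.
Verification: at each break x_0, at least two indices attain the minimum of min_i(a_i + i · x_0).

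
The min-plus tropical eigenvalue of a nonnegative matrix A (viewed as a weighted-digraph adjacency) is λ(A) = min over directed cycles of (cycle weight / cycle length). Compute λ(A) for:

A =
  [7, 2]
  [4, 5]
λ(A) = 3

Enumerate directed cycles and compute their means (weight / length). Sample:
  cycle 0 → 0: weight = 7, length = 1, mean = 7/1 ≈ 7.000
  cycle 1 → 1: weight = 5, length = 1, mean = 5/1 ≈ 5.000
  cycle 0 → 1 → 0: weight = 6, length = 2, mean = 6/2 ≈ 3.000
  cycle 1 → 0 → 1: weight = 6, length = 2, mean = 6/2 ≈ 3.000
Minimum mean = 3.000, attained e.g. along the cycle 0 → 1 → 0 with weight 6 and length 2. So λ(A) = 6/2 = 3.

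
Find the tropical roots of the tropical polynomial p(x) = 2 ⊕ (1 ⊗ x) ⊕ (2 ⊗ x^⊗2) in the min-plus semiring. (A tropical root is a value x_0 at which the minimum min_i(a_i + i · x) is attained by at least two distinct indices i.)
Roots: {-1, 1}

Each tropical root is a break point of the lower envelope of the lines y = a_i + i · x (there are 3 lines, with slopes 0, 1, ..., 2). Only the lines that attain the minimum somewhere contribute to roots; other lines are dominated. Here the surviving (envelope) indices are i = 2, i = 1, i = 0.
Intersections between consecutive envelope lines give the roots: for adjacent envelope indices i < j the intersection is x = (a_i − a_j) / (j − i). Reading off the sorted break points: {-1, 1}.
Verification: at each break x_0, at least two indices attain the minimum of min_i(a_i + i · x_0).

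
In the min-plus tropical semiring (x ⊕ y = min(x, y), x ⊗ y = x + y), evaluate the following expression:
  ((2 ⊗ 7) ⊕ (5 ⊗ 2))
((2 ⊗ 7) ⊕ (5 ⊗ 2)) = 7

Expand innermost to outermost. Recall ⊕ takes the minimum of its arguments and ⊗ takes their sum. Working out the expression ((2 ⊗ 7) ⊕ (5 ⊗ 2)) gives 7.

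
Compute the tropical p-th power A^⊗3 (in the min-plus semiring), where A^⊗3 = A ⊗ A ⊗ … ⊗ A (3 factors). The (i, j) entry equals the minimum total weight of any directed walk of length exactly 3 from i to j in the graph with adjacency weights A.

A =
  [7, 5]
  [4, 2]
A^⊗3 =
  [11, 9]
  [8, 6]

Each entry (A^⊗3)_ij equals the minimum over all length-3 walks i = v_0 → v_1 → … → v_3 = j of Σ_t A[v_t][v_{t+1}]. For example, for (i, j) = (0, 1) we minimise over 4 possible intermediate vertex sequences; the minimum is 9, attained along the walk 0 → 1 → 1 → 1.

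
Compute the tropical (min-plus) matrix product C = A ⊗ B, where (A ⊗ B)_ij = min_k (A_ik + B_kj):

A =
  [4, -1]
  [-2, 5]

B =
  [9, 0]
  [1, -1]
A ⊗ B =
  [0, -2]
  [6, -2]

Apply the min-plus product entry-by-entry:
  C[0][0] = min over k of (A[0][0] + B[0][0] = 4 + 9 = 13, A[0][1] + B[1][0] = -1 + 1 = 0) = 0 (attained at k = 1)
  C[0][1] = min over k of (A[0][0] + B[0][1] = 4 + 0 = 4, A[0][1] + B[1][1] = -1 + -1 = -2) = -2 (attained at k = 1)
  C[1][0] = min over k of (A[1][0] + B[0][0] = -2 + 9 = 7, A[1][1] + B[1][0] = 5 + 1 = 6) = 6 (attained at k = 1)
  C[1][1] = min over k of (A[1][0] + B[0][1] = -2 + 0 = -2, A[1][1] + B[1][1] = 5 + -1 = 4) = -2 (attained at k = 0)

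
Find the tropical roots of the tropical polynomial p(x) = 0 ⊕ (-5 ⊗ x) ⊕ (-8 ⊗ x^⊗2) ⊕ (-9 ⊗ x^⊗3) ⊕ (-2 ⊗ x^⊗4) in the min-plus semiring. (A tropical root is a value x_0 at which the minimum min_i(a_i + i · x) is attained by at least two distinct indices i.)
Roots: {-7, 1, 3, 5}

Each tropical root is a break point of the lower envelope of the lines y = a_i + i · x (there are 5 lines, with slopes 0, 1, ..., 4). Only the lines that attain the minimum somewhere contribute to roots; other lines are dominated. Here the surviving (envelope) indices are i = 4, i = 3, i = 2, i = 1, i = 0.
Intersections between consecutive envelope lines give the roots: for adjacent envelope indices i < j the intersection is x = (a_i − a_j) / (j − i). Reading off the sorted break points: {-7, 1, 3, 5}.
Verification: at each break x_0, at least two indices attain the minimum of min_i(a_i + i · x_0).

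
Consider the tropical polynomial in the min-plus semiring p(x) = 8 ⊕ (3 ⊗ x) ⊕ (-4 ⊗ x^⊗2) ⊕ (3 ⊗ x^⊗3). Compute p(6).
p(6) = 8

A tropical monomial a ⊗ x^⊗i evaluates to a + i · x. Evaluating each term at x = 6:
  Term 0 contributes 8 + 0 · 6 = 8
  Term 1 contributes 3 + 1 · 6 = 9
  Term 2 contributes -4 + 2 · 6 = 8
  Term 3 contributes 3 + 3 · 6 = 21
p(6) = ⊕ of these = min[8, 9, 8, 21] = 8.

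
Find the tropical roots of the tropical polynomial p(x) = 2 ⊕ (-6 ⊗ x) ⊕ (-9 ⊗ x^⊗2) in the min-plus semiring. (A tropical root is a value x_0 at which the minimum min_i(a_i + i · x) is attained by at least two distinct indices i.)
Roots: {3, 8}

Each tropical root is a break point of the lower envelope of the lines y = a_i + i · x (there are 3 lines, with slopes 0, 1, ..., 2). Only the lines that attain the minimum somewhere contribute to roots; other lines are dominated. Here the surviving (envelope) indices are i = 2, i = 1, i = 0.
Intersections between consecutive envelope lines give the roots: for adjacent envelope indices i < j the intersection is x = (a_i − a_j) / (j − i). Reading off the sorted break points: {3, 8}.
Verification: at each break x_0, at least two indices attain the minimum of min_i(a_i + i · x_0).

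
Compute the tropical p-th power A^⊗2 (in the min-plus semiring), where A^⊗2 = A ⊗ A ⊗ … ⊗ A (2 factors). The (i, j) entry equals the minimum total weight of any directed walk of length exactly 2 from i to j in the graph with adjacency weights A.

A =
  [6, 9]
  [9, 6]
A^⊗2 =
  [12, 15]
  [15, 12]

Each entry (A^⊗2)_ij equals the minimum over all length-2 walks i = v_0 → v_1 → … → v_2 = j of Σ_t A[v_t][v_{t+1}]. For example, for (i, j) = (0, 1) we minimise over 2 possible intermediate vertex sequences; the minimum is 15, attained along the walk 0 → 0 → 1.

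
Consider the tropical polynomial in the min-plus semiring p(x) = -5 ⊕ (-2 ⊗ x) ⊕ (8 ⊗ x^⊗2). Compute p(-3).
p(-3) = -5

A tropical monomial a ⊗ x^⊗i evaluates to a + i · x. Evaluating each term at x = -3:
  Term 0 contributes -5 + 0 · -3 = -5
  Term 1 contributes -2 + 1 · -3 = -5
  Term 2 contributes 8 + 2 · -3 = 2
p(-3) = ⊕ of these = min[-5, -5, 2] = -5.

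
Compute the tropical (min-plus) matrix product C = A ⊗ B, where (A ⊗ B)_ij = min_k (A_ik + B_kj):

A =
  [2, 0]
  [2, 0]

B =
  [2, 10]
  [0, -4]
A ⊗ B =
  [0, -4]
  [0, -4]

Apply the min-plus product entry-by-entry:
  C[0][0] = min over k of (A[0][0] + B[0][0] = 2 + 2 = 4, A[0][1] + B[1][0] = 0 + 0 = 0) = 0 (attained at k = 1)
  C[0][1] = min over k of (A[0][0] + B[0][1] = 2 + 10 = 12, A[0][1] + B[1][1] = 0 + -4 = -4) = -4 (attained at k = 1)
  C[1][0] = min over k of (A[1][0] + B[0][0] = 2 + 2 = 4, A[1][1] + B[1][0] = 0 + 0 = 0) = 0 (attained at k = 1)
  C[1][1] = min over k of (A[1][0] + B[0][1] = 2 + 10 = 12, A[1][1] + B[1][1] = 0 + -4 = -4) = -4 (attained at k = 1)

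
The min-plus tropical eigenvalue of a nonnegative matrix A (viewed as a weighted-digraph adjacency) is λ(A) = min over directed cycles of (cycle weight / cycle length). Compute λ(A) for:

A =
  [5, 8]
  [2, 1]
λ(A) = 1

Enumerate directed cycles and compute their means (weight / length). Sample:
  cycle 0 → 0: weight = 5, length = 1, mean = 5/1 ≈ 5.000
  cycle 1 → 1: weight = 1, length = 1, mean = 1/1 ≈ 1.000
  cycle 0 → 1 → 0: weight = 10, length = 2, mean = 10/2 ≈ 5.000
  cycle 1 → 0 → 1: weight = 10, length = 2, mean = 10/2 ≈ 5.000
Minimum mean = 1.000, attained e.g. along the cycle 1 → 1 with weight 1 and length 1. So λ(A) = 1/1 = 1.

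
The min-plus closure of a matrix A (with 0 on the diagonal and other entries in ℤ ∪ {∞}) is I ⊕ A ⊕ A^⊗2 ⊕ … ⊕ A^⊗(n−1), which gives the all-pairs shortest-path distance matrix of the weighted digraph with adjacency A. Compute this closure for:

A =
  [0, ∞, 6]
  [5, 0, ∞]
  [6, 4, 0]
Closure =
  [0, 10, 6]
  [5, 0, 11]
  [6, 4, 0]

This is the Floyd-Warshall all-pairs shortest-path computation. For each intermediate vertex k = 0, 1, …, 2, update dist[i][j] ← min(dist[i][j], dist[i][k] + dist[k][j]). The final matrix gives, for each (i, j), the minimum total weight of any directed path from i to j (possibly empty when i = j).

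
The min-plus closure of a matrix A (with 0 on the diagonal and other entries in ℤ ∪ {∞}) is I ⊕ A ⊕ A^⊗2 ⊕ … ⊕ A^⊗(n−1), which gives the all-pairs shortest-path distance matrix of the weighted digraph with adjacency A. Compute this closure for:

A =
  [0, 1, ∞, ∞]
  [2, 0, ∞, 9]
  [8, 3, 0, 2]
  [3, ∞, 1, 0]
Closure =
  [0, 1, 11, 10]
  [2, 0, 10, 9]
  [5, 3, 0, 2]
  [3, 4, 1, 0]

This is the Floyd-Warshall all-pairs shortest-path computation. For each intermediate vertex k = 0, 1, …, 3, update dist[i][j] ← min(dist[i][j], dist[i][k] + dist[k][j]). The final matrix gives, for each (i, j), the minimum total weight of any directed path from i to j (possibly empty when i = j).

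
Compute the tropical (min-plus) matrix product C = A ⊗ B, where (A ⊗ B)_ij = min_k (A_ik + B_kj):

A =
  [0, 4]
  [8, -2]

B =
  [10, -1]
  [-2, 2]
A ⊗ B =
  [2, -1]
  [-4, 0]

Apply the min-plus product entry-by-entry:
  C[0][0] = min over k of (A[0][0] + B[0][0] = 0 + 10 = 10, A[0][1] + B[1][0] = 4 + -2 = 2) = 2 (attained at k = 1)
  C[0][1] = min over k of (A[0][0] + B[0][1] = 0 + -1 = -1, A[0][1] + B[1][1] = 4 + 2 = 6) = -1 (attained at k = 0)
  C[1][0] = min over k of (A[1][0] + B[0][0] = 8 + 10 = 18, A[1][1] + B[1][0] = -2 + -2 = -4) = -4 (attained at k = 1)
  C[1][1] = min over k of (A[1][0] + B[0][1] = 8 + -1 = 7, A[1][1] + B[1][1] = -2 + 2 = 0) = 0 (attained at k = 1)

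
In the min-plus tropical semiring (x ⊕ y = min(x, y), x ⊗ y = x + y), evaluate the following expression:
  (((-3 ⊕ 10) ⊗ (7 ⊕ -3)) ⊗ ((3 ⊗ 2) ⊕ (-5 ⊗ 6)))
(((-3 ⊕ 10) ⊗ (7 ⊕ -3)) ⊗ ((3 ⊗ 2) ⊕ (-5 ⊗ 6))) = -5

Expand innermost to outermost. Recall ⊕ takes the minimum of its arguments and ⊗ takes their sum. Working out the expression (((-3 ⊕ 10) ⊗ (7 ⊕ -3)) ⊗ ((3 ⊗ 2) ⊕ (-5 ⊗ 6))) gives -5.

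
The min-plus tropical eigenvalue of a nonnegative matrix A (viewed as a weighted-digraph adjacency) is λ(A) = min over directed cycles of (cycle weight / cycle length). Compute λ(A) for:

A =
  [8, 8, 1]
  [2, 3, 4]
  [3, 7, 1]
λ(A) = 1

Enumerate directed cycles and compute their means (weight / length). Sample:
  cycle 0 → 0: weight = 8, length = 1, mean = 8/1 ≈ 8.000
  cycle 1 → 1: weight = 3, length = 1, mean = 3/1 ≈ 3.000
  cycle 2 → 2: weight = 1, length = 1, mean = 1/1 ≈ 1.000
  cycle 0 → 1 → 0: weight = 10, length = 2, mean = 10/2 ≈ 5.000
  cycle 0 → 2 → 0: weight = 4, length = 2, mean = 4/2 ≈ 2.000
  cycle 1 → 0 → 1: weight = 10, length = 2, mean = 10/2 ≈ 5.000
Minimum mean = 1.000, attained e.g. along the cycle 2 → 2 with weight 1 and length 1. So λ(A) = 1/1 = 1.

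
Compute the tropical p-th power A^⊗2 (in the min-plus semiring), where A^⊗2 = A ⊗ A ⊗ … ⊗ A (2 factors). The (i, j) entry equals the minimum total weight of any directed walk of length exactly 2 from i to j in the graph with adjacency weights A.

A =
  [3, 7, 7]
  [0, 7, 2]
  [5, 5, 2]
A^⊗2 =
  [6, 10, 9]
  [3, 7, 4]
  [5, 7, 4]

Each entry (A^⊗2)_ij equals the minimum over all length-2 walks i = v_0 → v_1 → … → v_2 = j of Σ_t A[v_t][v_{t+1}]. For example, for (i, j) = (0, 2) we minimise over 3 possible intermediate vertex sequences; the minimum is 9, attained along the walk 0 → 1 → 2.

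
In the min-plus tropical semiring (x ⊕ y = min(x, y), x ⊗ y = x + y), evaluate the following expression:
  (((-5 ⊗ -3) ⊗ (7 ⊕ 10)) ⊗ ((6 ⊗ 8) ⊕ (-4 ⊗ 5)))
(((-5 ⊗ -3) ⊗ (7 ⊕ 10)) ⊗ ((6 ⊗ 8) ⊕ (-4 ⊗ 5))) = 0

Expand innermost to outermost. Recall ⊕ takes the minimum of its arguments and ⊗ takes their sum. Working out the expression (((-5 ⊗ -3) ⊗ (7 ⊕ 10)) ⊗ ((6 ⊗ 8) ⊕ (-4 ⊗ 5))) gives 0.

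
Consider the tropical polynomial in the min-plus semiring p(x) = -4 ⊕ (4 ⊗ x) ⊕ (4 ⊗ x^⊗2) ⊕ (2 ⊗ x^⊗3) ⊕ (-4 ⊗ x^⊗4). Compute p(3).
p(3) = -4

A tropical monomial a ⊗ x^⊗i evaluates to a + i · x. Evaluating each term at x = 3:
  Term 0 contributes -4 + 0 · 3 = -4
  Term 1 contributes 4 + 1 · 3 = 7
  Term 2 contributes 4 + 2 · 3 = 10
  Term 3 contributes 2 + 3 · 3 = 11
  Term 4 contributes -4 + 4 · 3 = 8
p(3) = ⊕ of these = min[-4, 7, 10, 11, 8] = -4.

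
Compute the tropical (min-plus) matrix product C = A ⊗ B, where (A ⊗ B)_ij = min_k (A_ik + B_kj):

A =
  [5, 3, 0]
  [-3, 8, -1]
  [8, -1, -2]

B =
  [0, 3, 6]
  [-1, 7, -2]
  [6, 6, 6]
A ⊗ B =
  [2, 6, 1]
  [-3, 0, 3]
  [-2, 4, -3]

Apply the min-plus product entry-by-entry:
  C[0][0] = min over k of (A[0][0] + B[0][0] = 5 + 0 = 5, A[0][1] + B[1][0] = 3 + -1 = 2, A[0][2] + B[2][0] = 0 + 6 = 6) = 2 (attained at k = 1)
  C[0][1] = min over k of (A[0][0] + B[0][1] = 5 + 3 = 8, A[0][1] + B[1][1] = 3 + 7 = 10, A[0][2] + B[2][1] = 0 + 6 = 6) = 6 (attained at k = 2)
  C[0][2] = min over k of (A[0][0] + B[0][2] = 5 + 6 = 11, A[0][1] + B[1][2] = 3 + -2 = 1, A[0][2] + B[2][2] = 0 + 6 = 6) = 1 (attained at k = 1)
  C[1][0] = min over k of (A[1][0] + B[0][0] = -3 + 0 = -3, A[1][1] + B[1][0] = 8 + -1 = 7, A[1][2] + B[2][0] = -1 + 6 = 5) = -3 (attained at k = 0)
  C[1][1] = min over k of (A[1][0] + B[0][1] = -3 + 3 = 0, A[1][1] + B[1][1] = 8 + 7 = 15, A[1][2] + B[2][1] = -1 + 6 = 5) = 0 (attained at k = 0)
  C[1][2] = min over k of (A[1][0] + B[0][2] = -3 + 6 = 3, A[1][1] + B[1][2] = 8 + -2 = 6, A[1][2] + B[2][2] = -1 + 6 = 5) = 3 (attained at k = 0)
  C[2][0] = min over k of (A[2][0] + B[0][0] = 8 + 0 = 8, A[2][1] + B[1][0] = -1 + -1 = -2, A[2][2] + B[2][0] = -2 + 6 = 4) = -2 (attained at k = 1)
  C[2][1] = min over k of (A[2][0] + B[0][1] = 8 + 3 = 11, A[2][1] + B[1][1] = -1 + 7 = 6, A[2][2] + B[2][1] = -2 + 6 = 4) = 4 (attained at k = 2)
  C[2][2] = min over k of (A[2][0] + B[0][2] = 8 + 6 = 14, A[2][1] + B[1][2] = -1 + -2 = -3, A[2][2] + B[2][2] = -2 + 6 = 4) = -3 (attained at k = 1)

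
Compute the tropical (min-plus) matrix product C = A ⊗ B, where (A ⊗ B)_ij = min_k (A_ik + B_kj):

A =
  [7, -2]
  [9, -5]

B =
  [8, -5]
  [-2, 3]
A ⊗ B =
  [-4, 1]
  [-7, -2]

Apply the min-plus product entry-by-entry:
  C[0][0] = min over k of (A[0][0] + B[0][0] = 7 + 8 = 15, A[0][1] + B[1][0] = -2 + -2 = -4) = -4 (attained at k = 1)
  C[0][1] = min over k of (A[0][0] + B[0][1] = 7 + -5 = 2, A[0][1] + B[1][1] = -2 + 3 = 1) = 1 (attained at k = 1)
  C[1][0] = min over k of (A[1][0] + B[0][0] = 9 + 8 = 17, A[1][1] + B[1][0] = -5 + -2 = -7) = -7 (attained at k = 1)
  C[1][1] = min over k of (A[1][0] + B[0][1] = 9 + -5 = 4, A[1][1] + B[1][1] = -5 + 3 = -2) = -2 (attained at k = 1)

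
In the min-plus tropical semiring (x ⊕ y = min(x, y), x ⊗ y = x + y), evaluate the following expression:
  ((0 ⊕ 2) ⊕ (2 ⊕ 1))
((0 ⊕ 2) ⊕ (2 ⊕ 1)) = 0

Expand innermost to outermost. Recall ⊕ takes the minimum of its arguments and ⊗ takes their sum. Working out the expression ((0 ⊕ 2) ⊕ (2 ⊕ 1)) gives 0.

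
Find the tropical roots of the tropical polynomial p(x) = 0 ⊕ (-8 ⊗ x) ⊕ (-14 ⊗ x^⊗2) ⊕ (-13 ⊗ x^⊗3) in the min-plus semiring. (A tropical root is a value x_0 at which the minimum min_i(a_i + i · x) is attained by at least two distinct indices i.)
Roots: {-1, 6, 8}

Each tropical root is a break point of the lower envelope of the lines y = a_i + i · x (there are 4 lines, with slopes 0, 1, ..., 3). Only the lines that attain the minimum somewhere contribute to roots; other lines are dominated. Here the surviving (envelope) indices are i = 3, i = 2, i = 1, i = 0.
Intersections between consecutive envelope lines give the roots: for adjacent envelope indices i < j the intersection is x = (a_i − a_j) / (j − i). Reading off the sorted break points: {-1, 6, 8}.
Verification: at each break x_0, at least two indices attain the minimum of min_i(a_i + i · x_0).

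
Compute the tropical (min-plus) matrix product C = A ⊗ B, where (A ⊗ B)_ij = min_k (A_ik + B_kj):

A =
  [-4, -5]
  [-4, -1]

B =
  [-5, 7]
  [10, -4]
A ⊗ B =
  [-9, -9]
  [-9, -5]

Apply the min-plus product entry-by-entry:
  C[0][0] = min over k of (A[0][0] + B[0][0] = -4 + -5 = -9, A[0][1] + B[1][0] = -5 + 10 = 5) = -9 (attained at k = 0)
  C[0][1] = min over k of (A[0][0] + B[0][1] = -4 + 7 = 3, A[0][1] + B[1][1] = -5 + -4 = -9) = -9 (attained at k = 1)
  C[1][0] = min over k of (A[1][0] + B[0][0] = -4 + -5 = -9, A[1][1] + B[1][0] = -1 + 10 = 9) = -9 (attained at k = 0)
  C[1][1] = min over k of (A[1][0] + B[0][1] = -4 + 7 = 3, A[1][1] + B[1][1] = -1 + -4 = -5) = -5 (attained at k = 1)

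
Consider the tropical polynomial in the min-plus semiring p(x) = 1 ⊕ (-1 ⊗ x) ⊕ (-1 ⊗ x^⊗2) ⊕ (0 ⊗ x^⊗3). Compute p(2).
p(2) = 1

A tropical monomial a ⊗ x^⊗i evaluates to a + i · x. Evaluating each term at x = 2:
  Term 0 contributes 1 + 0 · 2 = 1
  Term 1 contributes -1 + 1 · 2 = 1
  Term 2 contributes -1 + 2 · 2 = 3
  Term 3 contributes 0 + 3 · 2 = 6
p(2) = ⊕ of these = min[1, 1, 3, 6] = 1.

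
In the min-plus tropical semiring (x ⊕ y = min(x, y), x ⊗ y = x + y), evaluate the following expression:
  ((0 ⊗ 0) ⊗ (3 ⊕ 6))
((0 ⊗ 0) ⊗ (3 ⊕ 6)) = 3

Expand innermost to outermost. Recall ⊕ takes the minimum of its arguments and ⊗ takes their sum. Working out the expression ((0 ⊗ 0) ⊗ (3 ⊕ 6)) gives 3.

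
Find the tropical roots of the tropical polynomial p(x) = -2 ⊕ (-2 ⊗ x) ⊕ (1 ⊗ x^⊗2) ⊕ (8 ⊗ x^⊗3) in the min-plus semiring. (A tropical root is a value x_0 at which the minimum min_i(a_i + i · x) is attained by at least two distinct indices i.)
Roots: {-7, -3, 0}

Each tropical root is a break point of the lower envelope of the lines y = a_i + i · x (there are 4 lines, with slopes 0, 1, ..., 3). Only the lines that attain the minimum somewhere contribute to roots; other lines are dominated. Here the surviving (envelope) indices are i = 3, i = 2, i = 1, i = 0.
Intersections between consecutive envelope lines give the roots: for adjacent envelope indices i < j the intersection is x = (a_i − a_j) / (j − i). Reading off the sorted break points: {-7, -3, 0}.
Verification: at each break x_0, at least two indices attain the minimum of min_i(a_i + i · x_0).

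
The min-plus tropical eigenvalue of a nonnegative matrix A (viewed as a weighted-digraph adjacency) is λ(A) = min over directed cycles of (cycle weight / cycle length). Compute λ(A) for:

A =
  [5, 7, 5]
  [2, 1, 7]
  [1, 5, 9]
λ(A) = 1

Enumerate directed cycles and compute their means (weight / length). Sample:
  cycle 0 → 0: weight = 5, length = 1, mean = 5/1 ≈ 5.000
  cycle 1 → 1: weight = 1, length = 1, mean = 1/1 ≈ 1.000
  cycle 2 → 2: weight = 9, length = 1, mean = 9/1 ≈ 9.000
  cycle 0 → 1 → 0: weight = 9, length = 2, mean = 9/2 ≈ 4.500
  cycle 0 → 2 → 0: weight = 6, length = 2, mean = 6/2 ≈ 3.000
  cycle 1 → 0 → 1: weight = 9, length = 2, mean = 9/2 ≈ 4.500
Minimum mean = 1.000, attained e.g. along the cycle 1 → 1 with weight 1 and length 1. So λ(A) = 1/1 = 1.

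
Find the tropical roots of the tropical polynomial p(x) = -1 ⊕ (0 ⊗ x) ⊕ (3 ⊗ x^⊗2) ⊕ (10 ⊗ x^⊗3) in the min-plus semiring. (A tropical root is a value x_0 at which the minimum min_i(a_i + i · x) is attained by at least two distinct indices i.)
Roots: {-7, -3, -1}

Each tropical root is a break point of the lower envelope of the lines y = a_i + i · x (there are 4 lines, with slopes 0, 1, ..., 3). Only the lines that attain the minimum somewhere contribute to roots; other lines are dominated. Here the surviving (envelope) indices are i = 3, i = 2, i = 1, i = 0.
Intersections between consecutive envelope lines give the roots: for adjacent envelope indices i < j the intersection is x = (a_i − a_j) / (j − i). Reading off the sorted break points: {-7, -3, -1}.
Verification: at each break x_0, at least two indices attain the minimum of min_i(a_i + i · x_0).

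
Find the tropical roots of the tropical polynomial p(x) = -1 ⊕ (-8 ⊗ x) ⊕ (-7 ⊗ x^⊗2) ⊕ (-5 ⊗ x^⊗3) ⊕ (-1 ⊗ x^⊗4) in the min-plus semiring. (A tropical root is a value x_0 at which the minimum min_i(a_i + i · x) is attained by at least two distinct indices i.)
Roots: {-4, -2, -1, 7}

Each tropical root is a break point of the lower envelope of the lines y = a_i + i · x (there are 5 lines, with slopes 0, 1, ..., 4). Only the lines that attain the minimum somewhere contribute to roots; other lines are dominated. Here the surviving (envelope) indices are i = 4, i = 3, i = 2, i = 1, i = 0.
Intersections between consecutive envelope lines give the roots: for adjacent envelope indices i < j the intersection is x = (a_i − a_j) / (j − i). Reading off the sorted break points: {-4, -2, -1, 7}.
Verification: at each break x_0, at least two indices attain the minimum of min_i(a_i + i · x_0).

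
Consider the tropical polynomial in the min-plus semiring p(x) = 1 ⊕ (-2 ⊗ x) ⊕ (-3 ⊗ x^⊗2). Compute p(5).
p(5) = 1

A tropical monomial a ⊗ x^⊗i evaluates to a + i · x. Evaluating each term at x = 5:
  Term 0 contributes 1 + 0 · 5 = 1
  Term 1 contributes -2 + 1 · 5 = 3
  Term 2 contributes -3 + 2 · 5 = 7
p(5) = ⊕ of these = min[1, 3, 7] = 1.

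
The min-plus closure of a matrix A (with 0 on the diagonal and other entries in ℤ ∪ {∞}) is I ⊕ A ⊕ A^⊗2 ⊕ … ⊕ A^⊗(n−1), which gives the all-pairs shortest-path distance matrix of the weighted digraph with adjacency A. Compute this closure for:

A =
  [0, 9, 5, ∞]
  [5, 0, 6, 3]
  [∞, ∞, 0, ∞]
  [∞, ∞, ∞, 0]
Closure =
  [0, 9, 5, 12]
  [5, 0, 6, 3]
  [∞, ∞, 0, ∞]
  [∞, ∞, ∞, 0]

This is the Floyd-Warshall all-pairs shortest-path computation. For each intermediate vertex k = 0, 1, …, 3, update dist[i][j] ← min(dist[i][j], dist[i][k] + dist[k][j]). The final matrix gives, for each (i, j), the minimum total weight of any directed path from i to j (possibly empty when i = j).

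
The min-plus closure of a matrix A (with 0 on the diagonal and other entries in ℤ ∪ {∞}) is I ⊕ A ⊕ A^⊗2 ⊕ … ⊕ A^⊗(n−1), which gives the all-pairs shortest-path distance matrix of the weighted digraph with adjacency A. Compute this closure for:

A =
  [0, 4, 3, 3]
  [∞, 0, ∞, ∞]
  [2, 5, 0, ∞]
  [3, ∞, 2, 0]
Closure =
  [0, 4, 3, 3]
  [∞, 0, ∞, ∞]
  [2, 5, 0, 5]
  [3, 7, 2, 0]

This is the Floyd-Warshall all-pairs shortest-path computation. For each intermediate vertex k = 0, 1, …, 3, update dist[i][j] ← min(dist[i][j], dist[i][k] + dist[k][j]). The final matrix gives, for each (i, j), the minimum total weight of any directed path from i to j (possibly empty when i = j).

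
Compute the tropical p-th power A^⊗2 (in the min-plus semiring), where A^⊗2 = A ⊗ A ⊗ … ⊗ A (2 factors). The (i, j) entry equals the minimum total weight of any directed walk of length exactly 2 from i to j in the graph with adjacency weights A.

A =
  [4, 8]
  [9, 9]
A^⊗2 =
  [8, 12]
  [13, 17]

Each entry (A^⊗2)_ij equals the minimum over all length-2 walks i = v_0 → v_1 → … → v_2 = j of Σ_t A[v_t][v_{t+1}]. For example, for (i, j) = (0, 1) we minimise over 2 possible intermediate vertex sequences; the minimum is 12, attained along the walk 0 → 0 → 1.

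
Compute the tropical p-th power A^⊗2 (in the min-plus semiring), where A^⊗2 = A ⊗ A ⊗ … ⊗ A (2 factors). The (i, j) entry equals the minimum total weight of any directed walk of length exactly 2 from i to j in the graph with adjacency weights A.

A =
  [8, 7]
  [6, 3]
A^⊗2 =
  [13, 10]
  [9, 6]

Each entry (A^⊗2)_ij equals the minimum over all length-2 walks i = v_0 → v_1 → … → v_2 = j of Σ_t A[v_t][v_{t+1}]. For example, for (i, j) = (0, 1) we minimise over 2 possible intermediate vertex sequences; the minimum is 10, attained along the walk 0 → 1 → 1.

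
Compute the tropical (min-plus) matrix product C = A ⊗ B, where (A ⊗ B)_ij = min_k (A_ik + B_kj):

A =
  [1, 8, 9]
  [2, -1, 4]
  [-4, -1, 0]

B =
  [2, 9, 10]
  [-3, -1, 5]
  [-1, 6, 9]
A ⊗ B =
  [3, 7, 11]
  [-4, -2, 4]
  [-4, -2, 4]

Apply the min-plus product entry-by-entry:
  C[0][0] = min over k of (A[0][0] + B[0][0] = 1 + 2 = 3, A[0][1] + B[1][0] = 8 + -3 = 5, A[0][2] + B[2][0] = 9 + -1 = 8) = 3 (attained at k = 0)
  C[0][1] = min over k of (A[0][0] + B[0][1] = 1 + 9 = 10, A[0][1] + B[1][1] = 8 + -1 = 7, A[0][2] + B[2][1] = 9 + 6 = 15) = 7 (attained at k = 1)
  C[0][2] = min over k of (A[0][0] + B[0][2] = 1 + 10 = 11, A[0][1] + B[1][2] = 8 + 5 = 13, A[0][2] + B[2][2] = 9 + 9 = 18) = 11 (attained at k = 0)
  C[1][0] = min over k of (A[1][0] + B[0][0] = 2 + 2 = 4, A[1][1] + B[1][0] = -1 + -3 = -4, A[1][2] + B[2][0] = 4 + -1 = 3) = -4 (attained at k = 1)
  C[1][1] = min over k of (A[1][0] + B[0][1] = 2 + 9 = 11, A[1][1] + B[1][1] = -1 + -1 = -2, A[1][2] + B[2][1] = 4 + 6 = 10) = -2 (attained at k = 1)
  C[1][2] = min over k of (A[1][0] + B[0][2] = 2 + 10 = 12, A[1][1] + B[1][2] = -1 + 5 = 4, A[1][2] + B[2][2] = 4 + 9 = 13) = 4 (attained at k = 1)
  C[2][0] = min over k of (A[2][0] + B[0][0] = -4 + 2 = -2, A[2][1] + B[1][0] = -1 + -3 = -4, A[2][2] + B[2][0] = 0 + -1 = -1) = -4 (attained at k = 1)
  C[2][1] = min over k of (A[2][0] + B[0][1] = -4 + 9 = 5, A[2][1] + B[1][1] = -1 + -1 = -2, A[2][2] + B[2][1] = 0 + 6 = 6) = -2 (attained at k = 1)
  C[2][2] = min over k of (A[2][0] + B[0][2] = -4 + 10 = 6, A[2][1] + B[1][2] = -1 + 5 = 4, A[2][2] + B[2][2] = 0 + 9 = 9) = 4 (attained at k = 1)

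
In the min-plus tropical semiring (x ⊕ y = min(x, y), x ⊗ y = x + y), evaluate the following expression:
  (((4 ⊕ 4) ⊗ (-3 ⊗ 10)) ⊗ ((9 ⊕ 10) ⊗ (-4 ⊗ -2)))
(((4 ⊕ 4) ⊗ (-3 ⊗ 10)) ⊗ ((9 ⊕ 10) ⊗ (-4 ⊗ -2))) = 14

Expand innermost to outermost. Recall ⊕ takes the minimum of its arguments and ⊗ takes their sum. Working out the expression (((4 ⊕ 4) ⊗ (-3 ⊗ 10)) ⊗ ((9 ⊕ 10) ⊗ (-4 ⊗ -2))) gives 14.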